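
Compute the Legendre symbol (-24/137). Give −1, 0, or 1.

First reduce: -24 ≡ 113 (mod 137).
Reciprocity: 113 ≡ 1 and 137 ≡ 1 (mod 4), so (113/137) = +(137/113).
Reduce top mod 113: now compute (24/113).
Pull out 2^3: since 113 ≡ 1 (mod 8), (2/113) = +1, so (2/113)^3 = +1.
Reciprocity: 3 ≡ 3 and 113 ≡ 1 (mod 4), so (3/113) = +(113/3).
Reduce top mod 3: now compute (2/3).
Pull out 2: since 3 ≡ 3 (mod 8), (2/3) = -1.
Reached (1/3) = 1. Collecting the sign flips along the way, the symbol is -1.

-1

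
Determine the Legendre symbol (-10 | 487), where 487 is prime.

First reduce: -10 ≡ 477 (mod 487).
Reciprocity: 477 ≡ 1 and 487 ≡ 3 (mod 4), so (477/487) = +(487/477).
Reduce top mod 477: now compute (10/477).
Pull out 2: since 477 ≡ 5 (mod 8), (2/477) = -1.
Reciprocity: 5 ≡ 1 and 477 ≡ 1 (mod 4), so (5/477) = +(477/5).
Reduce top mod 5: now compute (2/5).
Pull out 2: since 5 ≡ 5 (mod 8), (2/5) = -1.
Reached (1/5) = 1. Collecting the sign flips along the way, the symbol is +1.

1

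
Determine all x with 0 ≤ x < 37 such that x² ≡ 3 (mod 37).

37 ≡ 1 (mod 4), so we find a root by search.
Trying successive values, 15² = 225 ≡ 3 (mod 37). The other root is 37 − 15 = 22.

15, 22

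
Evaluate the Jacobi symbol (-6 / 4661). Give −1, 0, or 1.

First reduce: -6 ≡ 4655 (mod 4661).
Reciprocity: 4655 ≡ 3 and 4661 ≡ 1 (mod 4), so (4655/4661) = +(4661/4655).
Reduce top mod 4655: now compute (6/4655).
Pull out 2: since 4655 ≡ 7 (mod 8), (2/4655) = +1.
Reciprocity: 3 ≡ 3 and 4655 ≡ 3 (mod 4), so (3/4655) = −(4655/3).
Reduce top mod 3: now compute (2/3).
Pull out 2: since 3 ≡ 3 (mod 8), (2/3) = -1.
Reached (1/3) = 1. Collecting the sign flips along the way, the symbol is +1.

1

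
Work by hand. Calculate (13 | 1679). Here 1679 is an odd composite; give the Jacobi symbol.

-1

Reciprocity: 13 ≡ 1 and 1679 ≡ 3 (mod 4), so (13/1679) = +(1679/13).
Reduce top mod 13: now compute (2/13).
Pull out 2: since 13 ≡ 5 (mod 8), (2/13) = -1.
Reached (1/13) = 1. Collecting the sign flips along the way, the symbol is -1.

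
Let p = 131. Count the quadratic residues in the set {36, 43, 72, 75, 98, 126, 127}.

(36/131) = +1 → QR.
(43/131) = +1 → QR.
(72/131) = -1 → non-residue.
(75/131) = +1 → QR.
(98/131) = -1 → non-residue.
(126/131) = -1 → non-residue.
(127/131) = -1 → non-residue.
Total quadratic residues among the 7: 3.

3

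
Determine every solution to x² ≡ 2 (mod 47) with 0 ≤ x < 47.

7, 40

Since 47 ≡ 3 (mod 4), a square root of 2 is 2^((47+1)/4) = 2^12 mod 47.
Repeated squaring: 2^2≡4, 2^4≡16, 2^8≡21 (mod 47).
2^12 = 2^(8+4) ≡ 7 (mod 47).
Check: 7² = 49 ≡ 2 (mod 47). The two roots are 7 and 40.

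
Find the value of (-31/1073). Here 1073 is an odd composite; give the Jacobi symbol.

1

First reduce: -31 ≡ 1042 (mod 1073).
Pull out 2: since 1073 ≡ 1 (mod 8), (2/1073) = +1.
Reciprocity: 521 ≡ 1 and 1073 ≡ 1 (mod 4), so (521/1073) = +(1073/521).
Reduce top mod 521: now compute (31/521).
Reciprocity: 31 ≡ 3 and 521 ≡ 1 (mod 4), so (31/521) = +(521/31).
Reduce top mod 31: now compute (25/31).
Reciprocity: 25 ≡ 1 and 31 ≡ 3 (mod 4), so (25/31) = +(31/25).
Reduce top mod 25: now compute (6/25).
Pull out 2: since 25 ≡ 1 (mod 8), (2/25) = +1.
Reciprocity: 3 ≡ 3 and 25 ≡ 1 (mod 4), so (3/25) = +(25/3).
Reduce top mod 3: now compute (1/3).
Reached (1/3) = 1. Collecting the sign flips along the way, the symbol is +1.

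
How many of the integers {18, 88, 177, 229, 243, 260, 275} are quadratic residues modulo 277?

4

(18/277) = -1 → non-residue.
(88/277) = +1 → QR.
(177/277) = +1 → QR.
(229/277) = +1 → QR.
(243/277) = +1 → QR.
(260/277) = -1 → non-residue.
(275/277) = -1 → non-residue.
Total quadratic residues among the 7: 4.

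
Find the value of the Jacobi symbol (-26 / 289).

First reduce: -26 ≡ 263 (mod 289).
Reciprocity: 263 ≡ 3 and 289 ≡ 1 (mod 4), so (263/289) = +(289/263).
Reduce top mod 263: now compute (26/263).
Pull out 2: since 263 ≡ 7 (mod 8), (2/263) = +1.
Reciprocity: 13 ≡ 1 and 263 ≡ 3 (mod 4), so (13/263) = +(263/13).
Reduce top mod 13: now compute (3/13).
Reciprocity: 3 ≡ 3 and 13 ≡ 1 (mod 4), so (3/13) = +(13/3).
Reduce top mod 3: now compute (1/3).
Reached (1/3) = 1. Collecting the sign flips along the way, the symbol is +1.

1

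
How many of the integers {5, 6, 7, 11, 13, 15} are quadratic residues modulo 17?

(5/17) = -1 → non-residue.
(6/17) = -1 → non-residue.
(7/17) = -1 → non-residue.
(11/17) = -1 → non-residue.
(13/17) = +1 → QR.
(15/17) = +1 → QR.
Total quadratic residues among the 6: 2.

2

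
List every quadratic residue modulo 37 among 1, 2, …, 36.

Square k = 1,…,18 (k and 37−k give the same square):
1²=1, 2²=4, 3²=9, 4²=16, 5²=25, 6²=36, 7²≡12, 8²≡27, 9²≡7, 10²≡26, 11²≡10, 12²≡33, 13²≡21, 14²≡11, 15²≡3, 16²≡34, 17²≡30, 18²≡28 (mod 37).
So the quadratic residues mod 37 are {1, 3, 4, 7, 9, 10, 11, 12, 16, 21, 25, 26, 27, 28, 30, 33, 34, 36}.

1,3,4,7,9,10,11,12,16,21,25,26,27,28,30,33,34,36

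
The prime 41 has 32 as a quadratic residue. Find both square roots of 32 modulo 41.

14, 27

41 ≡ 1 (mod 4), so we find a root by search.
Trying successive values, 14² = 196 ≡ 32 (mod 41). The other root is 41 − 14 = 27.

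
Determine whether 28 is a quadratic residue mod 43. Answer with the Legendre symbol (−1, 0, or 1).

Pull out 2^2: since 43 ≡ 3 (mod 8), (2/43) = -1, so (2/43)^2 = +1.
Reciprocity: 7 ≡ 3 and 43 ≡ 3 (mod 4), so (7/43) = −(43/7).
Reduce top mod 7: now compute (1/7).
Reached (1/7) = 1. Collecting the sign flips along the way, the symbol is -1.

-1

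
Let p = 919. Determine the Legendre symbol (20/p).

1

Pull out 2^2: since 919 ≡ 7 (mod 8), (2/919) = +1, so (2/919)^2 = +1.
Reciprocity: 5 ≡ 1 and 919 ≡ 3 (mod 4), so (5/919) = +(919/5).
Reduce top mod 5: now compute (4/5).
Pull out 2^2: since 5 ≡ 5 (mod 8), (2/5) = -1, so (2/5)^2 = +1.
Reached (1/5) = 1. Collecting the sign flips along the way, the symbol is +1.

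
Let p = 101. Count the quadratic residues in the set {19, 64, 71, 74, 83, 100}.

4

(19/101) = +1 → QR.
(64/101) = +1 → QR.
(71/101) = +1 → QR.
(74/101) = -1 → non-residue.
(83/101) = -1 → non-residue.
(100/101) = +1 → QR.
Total quadratic residues among the 6: 4.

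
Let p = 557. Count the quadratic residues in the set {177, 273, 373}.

(177/557) = -1 → non-residue.
(273/557) = +1 → QR.
(373/557) = +1 → QR.
Total quadratic residues among the 3: 2.

2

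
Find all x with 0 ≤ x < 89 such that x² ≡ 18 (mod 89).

89 ≡ 1 (mod 4), so we find a root by search.
Trying successive values, 14² = 196 ≡ 18 (mod 89). The other root is 89 − 14 = 75.

14, 75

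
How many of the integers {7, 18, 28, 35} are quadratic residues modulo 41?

(7/41) = -1 → non-residue.
(18/41) = +1 → QR.
(28/41) = -1 → non-residue.
(35/41) = -1 → non-residue.
Total quadratic residues among the 4: 1.

1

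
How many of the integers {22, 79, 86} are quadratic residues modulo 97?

(22/97) = +1 → QR.
(79/97) = +1 → QR.
(86/97) = +1 → QR.
Total quadratic residues among the 3: 3.

3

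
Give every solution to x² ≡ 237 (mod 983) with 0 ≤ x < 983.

259, 724

Since 983 ≡ 3 (mod 4), a square root of 237 is 237^((983+1)/4) = 237^246 mod 983.
Repeated squaring: 237^2≡138, 237^4≡367, 237^8≡18, 237^16≡324, 237^32≡778, 237^64≡739, 237^128≡556 (mod 983).
237^246 = 237^(128+64+32+16+4+2) ≡ 259 (mod 983).
Check: 259² = 67081 ≡ 237 (mod 983). The two roots are 259 and 724.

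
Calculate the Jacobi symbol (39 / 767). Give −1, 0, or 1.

Reciprocity: 39 ≡ 3 and 767 ≡ 3 (mod 4), so (39/767) = −(767/39).
Reduce top mod 39: now compute (26/39).
Pull out 2: since 39 ≡ 7 (mod 8), (2/39) = +1.
Reciprocity: 13 ≡ 1 and 39 ≡ 3 (mod 4), so (13/39) = +(39/13).
Reduce top mod 13: now compute (0/13).
Top reduces to 0: gcd > 1, so the symbol is 0.

0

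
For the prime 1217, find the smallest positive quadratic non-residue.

3

(2/1217) = +1, so 2 is a residue.
(3/1217) = −1, so 3 is the smallest positive non-residue mod 1217.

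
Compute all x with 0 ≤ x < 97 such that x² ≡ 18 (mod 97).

97 ≡ 1 (mod 4), so we find a root by search.
Trying successive values, 42² = 1764 ≡ 18 (mod 97). The other root is 97 − 42 = 55.

42, 55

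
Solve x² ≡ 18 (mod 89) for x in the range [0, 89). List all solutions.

89 ≡ 1 (mod 4), so we find a root by search.
Trying successive values, 14² = 196 ≡ 18 (mod 89). The other root is 89 − 14 = 75.

14, 75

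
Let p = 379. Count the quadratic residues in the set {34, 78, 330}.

(34/379) = +1 → QR.
(78/379) = -1 → non-residue.
(330/379) = -1 → non-residue.
Total quadratic residues among the 3: 1.

1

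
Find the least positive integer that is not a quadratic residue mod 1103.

(2/1103) = +1, so 2 is a residue.
(3/1103) = +1, so 3 is a residue.
(4/1103) = +1, so 4 is a residue.
(5/1103) = −1, so 5 is the smallest positive non-residue mod 1103.

5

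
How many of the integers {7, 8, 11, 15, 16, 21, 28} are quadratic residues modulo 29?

(7/29) = +1 → QR.
(8/29) = -1 → non-residue.
(11/29) = -1 → non-residue.
(15/29) = -1 → non-residue.
(16/29) = +1 → QR.
(21/29) = -1 → non-residue.
(28/29) = +1 → QR.
Total quadratic residues among the 7: 3.

3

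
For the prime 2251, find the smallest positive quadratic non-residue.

2

(2/2251) = −1, so 2 is the smallest positive non-residue mod 2251.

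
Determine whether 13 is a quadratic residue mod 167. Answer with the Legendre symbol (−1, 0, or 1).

Reciprocity: 13 ≡ 1 and 167 ≡ 3 (mod 4), so (13/167) = +(167/13).
Reduce top mod 13: now compute (11/13).
Reciprocity: 11 ≡ 3 and 13 ≡ 1 (mod 4), so (11/13) = +(13/11).
Reduce top mod 11: now compute (2/11).
Pull out 2: since 11 ≡ 3 (mod 8), (2/11) = -1.
Reached (1/11) = 1. Collecting the sign flips along the way, the symbol is -1.

-1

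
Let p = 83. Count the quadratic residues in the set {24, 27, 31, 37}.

3

(24/83) = -1 → non-residue.
(27/83) = +1 → QR.
(31/83) = +1 → QR.
(37/83) = +1 → QR.
Total quadratic residues among the 4: 3.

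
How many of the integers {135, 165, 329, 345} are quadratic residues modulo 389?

1

(135/389) = -1 → non-residue.
(165/389) = -1 → non-residue.
(329/389) = -1 → non-residue.
(345/389) = +1 → QR.
Total quadratic residues among the 4: 1.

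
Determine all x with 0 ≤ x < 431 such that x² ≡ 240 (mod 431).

204, 227

Since 431 ≡ 3 (mod 4), a square root of 240 is 240^((431+1)/4) = 240^108 mod 431.
Repeated squaring: 240^2≡277, 240^4≡11, 240^8≡121, 240^16≡418, 240^32≡169, 240^64≡115 (mod 431).
240^108 = 240^(64+32+8+4) ≡ 227 (mod 431).
Check: 227² = 51529 ≡ 240 (mod 431). The two roots are 204 and 227.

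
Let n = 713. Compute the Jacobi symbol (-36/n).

First reduce: -36 ≡ 677 (mod 713).
Reciprocity: 677 ≡ 1 and 713 ≡ 1 (mod 4), so (677/713) = +(713/677).
Reduce top mod 677: now compute (36/677).
Pull out 2^2: since 677 ≡ 5 (mod 8), (2/677) = -1, so (2/677)^2 = +1.
Reciprocity: 9 ≡ 1 and 677 ≡ 1 (mod 4), so (9/677) = +(677/9).
Reduce top mod 9: now compute (2/9).
Pull out 2: since 9 ≡ 1 (mod 8), (2/9) = +1.
Reached (1/9) = 1. Collecting the sign flips along the way, the symbol is +1.

1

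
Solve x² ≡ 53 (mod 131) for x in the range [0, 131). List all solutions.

Since 131 ≡ 3 (mod 4), a square root of 53 is 53^((131+1)/4) = 53^33 mod 131.
Repeated squaring: 53^2≡58, 53^4≡89, 53^8≡61, 53^16≡53, 53^32≡58 (mod 131).
53^33 = 53^(32+1) ≡ 61 (mod 131).
Check: 61² = 3721 ≡ 53 (mod 131). The two roots are 61 and 70.

61, 70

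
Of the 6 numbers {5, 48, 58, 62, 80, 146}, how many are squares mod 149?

(5/149) = +1 → QR.
(48/149) = -1 → non-residue.
(58/149) = -1 → non-residue.
(62/149) = -1 → non-residue.
(80/149) = +1 → QR.
(146/149) = -1 → non-residue.
Total quadratic residues among the 6: 2.

2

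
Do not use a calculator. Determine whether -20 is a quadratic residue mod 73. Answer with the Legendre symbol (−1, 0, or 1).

-1

Euler's criterion: (-20/73) ≡ 53^36 (mod 73).
53^2 ≡ 35 (mod 73)
53^4 ≡ 57 (mod 73)
53^8 ≡ 37 (mod 73)
53^16 ≡ 55 (mod 73)
53^32 ≡ 32 (mod 73)
53^36 = 53^(32+4) ≡ 72 (mod 73).
Result is 72 ≡ −1, so (-20/73) = −1.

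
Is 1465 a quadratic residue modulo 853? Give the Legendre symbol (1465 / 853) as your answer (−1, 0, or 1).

First reduce: 1465 ≡ 612 (mod 853).
Pull out 2^2: since 853 ≡ 5 (mod 8), (2/853) = -1, so (2/853)^2 = +1.
Reciprocity: 153 ≡ 1 and 853 ≡ 1 (mod 4), so (153/853) = +(853/153).
Reduce top mod 153: now compute (88/153).
Pull out 2^3: since 153 ≡ 1 (mod 8), (2/153) = +1, so (2/153)^3 = +1.
Reciprocity: 11 ≡ 3 and 153 ≡ 1 (mod 4), so (11/153) = +(153/11).
Reduce top mod 11: now compute (10/11).
Pull out 2: since 11 ≡ 3 (mod 8), (2/11) = -1.
Reciprocity: 5 ≡ 1 and 11 ≡ 3 (mod 4), so (5/11) = +(11/5).
Reduce top mod 5: now compute (1/5).
Reached (1/5) = 1. Collecting the sign flips along the way, the symbol is -1.

-1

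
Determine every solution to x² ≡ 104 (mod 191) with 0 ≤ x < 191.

88, 103

Since 191 ≡ 3 (mod 4), a square root of 104 is 104^((191+1)/4) = 104^48 mod 191.
Repeated squaring: 104^2≡120, 104^4≡75, 104^8≡86, 104^16≡138, 104^32≡135 (mod 191).
104^48 = 104^(32+16) ≡ 103 (mod 191).
Check: 103² = 10609 ≡ 104 (mod 191). The two roots are 88 and 103.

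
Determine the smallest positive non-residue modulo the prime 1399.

3

(2/1399) = +1, so 2 is a residue.
(3/1399) = −1, so 3 is the smallest positive non-residue mod 1399.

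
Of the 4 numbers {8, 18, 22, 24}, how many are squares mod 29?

(8/29) = -1 → non-residue.
(18/29) = -1 → non-residue.
(22/29) = +1 → QR.
(24/29) = +1 → QR.
Total quadratic residues among the 4: 2.

2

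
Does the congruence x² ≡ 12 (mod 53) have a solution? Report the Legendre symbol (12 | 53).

-1

Euler's criterion: (12/53) ≡ 12^26 (mod 53).
12^2 ≡ 38 (mod 53)
12^4 ≡ 13 (mod 53)
12^8 ≡ 10 (mod 53)
12^16 ≡ 47 (mod 53)
12^26 = 12^(16+8+2) ≡ 52 (mod 53).
Result is 52 ≡ −1, so (12/53) = −1.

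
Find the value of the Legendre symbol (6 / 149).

Pull out 2: since 149 ≡ 5 (mod 8), (2/149) = -1.
Reciprocity: 3 ≡ 3 and 149 ≡ 1 (mod 4), so (3/149) = +(149/3).
Reduce top mod 3: now compute (2/3).
Pull out 2: since 3 ≡ 3 (mod 8), (2/3) = -1.
Reached (1/3) = 1. Collecting the sign flips along the way, the symbol is +1.

1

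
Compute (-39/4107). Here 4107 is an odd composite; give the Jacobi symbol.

First reduce: -39 ≡ 4068 (mod 4107).
Pull out 2^2: since 4107 ≡ 3 (mod 8), (2/4107) = -1, so (2/4107)^2 = +1.
Reciprocity: 1017 ≡ 1 and 4107 ≡ 3 (mod 4), so (1017/4107) = +(4107/1017).
Reduce top mod 1017: now compute (39/1017).
Reciprocity: 39 ≡ 3 and 1017 ≡ 1 (mod 4), so (39/1017) = +(1017/39).
Reduce top mod 39: now compute (3/39).
Reciprocity: 3 ≡ 3 and 39 ≡ 3 (mod 4), so (3/39) = −(39/3).
Reduce top mod 3: now compute (0/3).
Top reduces to 0: gcd > 1, so the symbol is 0.

0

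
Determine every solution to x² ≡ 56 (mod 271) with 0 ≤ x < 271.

Since 271 ≡ 3 (mod 4), a square root of 56 is 56^((271+1)/4) = 56^68 mod 271.
Repeated squaring: 56^2≡155, 56^4≡177, 56^8≡164, 56^16≡67, 56^32≡153, 56^64≡103 (mod 271).
56^68 = 56^(64+4) ≡ 74 (mod 271).
Check: 74² = 5476 ≡ 56 (mod 271). The two roots are 74 and 197.

74, 197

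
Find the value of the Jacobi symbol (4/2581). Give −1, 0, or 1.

Pull out 2^2: since 2581 ≡ 5 (mod 8), (2/2581) = -1, so (2/2581)^2 = +1.
Reached (1/2581) = 1. Collecting the sign flips along the way, the symbol is +1.

1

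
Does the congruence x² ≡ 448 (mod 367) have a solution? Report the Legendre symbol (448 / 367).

1

First reduce: 448 ≡ 81 (mod 367).
Reciprocity: 81 ≡ 1 and 367 ≡ 3 (mod 4), so (81/367) = +(367/81).
Reduce top mod 81: now compute (43/81).
Reciprocity: 43 ≡ 3 and 81 ≡ 1 (mod 4), so (43/81) = +(81/43).
Reduce top mod 43: now compute (38/43).
Pull out 2: since 43 ≡ 3 (mod 8), (2/43) = -1.
Reciprocity: 19 ≡ 3 and 43 ≡ 3 (mod 4), so (19/43) = −(43/19).
Reduce top mod 19: now compute (5/19).
Reciprocity: 5 ≡ 1 and 19 ≡ 3 (mod 4), so (5/19) = +(19/5).
Reduce top mod 5: now compute (4/5).
Pull out 2^2: since 5 ≡ 5 (mod 8), (2/5) = -1, so (2/5)^2 = +1.
Reached (1/5) = 1. Collecting the sign flips along the way, the symbol is +1.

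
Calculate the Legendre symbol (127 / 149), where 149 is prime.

Euler's criterion: (127/149) ≡ 127^74 (mod 149).
127^2 ≡ 37 (mod 149)
127^4 ≡ 28 (mod 149)
127^8 ≡ 39 (mod 149)
127^16 ≡ 31 (mod 149)
127^32 ≡ 67 (mod 149)
127^64 ≡ 19 (mod 149)
127^74 = 127^(64+8+2) ≡ 1 (mod 149).
Result is 1, so (127/149) = 1.

1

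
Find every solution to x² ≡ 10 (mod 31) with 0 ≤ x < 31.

Since 31 ≡ 3 (mod 4), a square root of 10 is 10^((31+1)/4) = 10^8 mod 31.
Repeated squaring: 10^2≡7, 10^4≡18, 10^8≡14 (mod 31).
10^8 = 10^(8) ≡ 14 (mod 31).
Check: 14² = 196 ≡ 10 (mod 31). The two roots are 14 and 17.

14, 17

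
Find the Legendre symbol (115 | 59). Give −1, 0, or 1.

First reduce: 115 ≡ 56 (mod 59).
Pull out 2^3: since 59 ≡ 3 (mod 8), (2/59) = -1, so (2/59)^3 = -1.
Reciprocity: 7 ≡ 3 and 59 ≡ 3 (mod 4), so (7/59) = −(59/7).
Reduce top mod 7: now compute (3/7).
Reciprocity: 3 ≡ 3 and 7 ≡ 3 (mod 4), so (3/7) = −(7/3).
Reduce top mod 3: now compute (1/3).
Reached (1/3) = 1. Collecting the sign flips along the way, the symbol is -1.

-1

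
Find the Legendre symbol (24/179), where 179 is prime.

-1

Euler's criterion: (24/179) ≡ 24^89 (mod 179).
24^2 ≡ 39 (mod 179)
24^4 ≡ 89 (mod 179)
24^8 ≡ 45 (mod 179)
24^16 ≡ 56 (mod 179)
24^32 ≡ 93 (mod 179)
24^64 ≡ 57 (mod 179)
24^89 = 24^(64+16+8+1) ≡ 178 (mod 179).
Result is 178 ≡ −1, so (24/179) = −1.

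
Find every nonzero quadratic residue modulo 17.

Square k = 1,…,8 (k and 17−k give the same square):
1²=1, 2²=4, 3²=9, 4²=16, 5²≡8, 6²≡2, 7²≡15, 8²≡13 (mod 17).
So the quadratic residues mod 17 are {1, 2, 4, 8, 9, 13, 15, 16}.

1,2,4,8,9,13,15,16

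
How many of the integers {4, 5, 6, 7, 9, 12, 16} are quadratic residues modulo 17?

(4/17) = +1 → QR.
(5/17) = -1 → non-residue.
(6/17) = -1 → non-residue.
(7/17) = -1 → non-residue.
(9/17) = +1 → QR.
(12/17) = -1 → non-residue.
(16/17) = +1 → QR.
Total quadratic residues among the 7: 3.

3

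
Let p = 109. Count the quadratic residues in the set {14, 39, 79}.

0

(14/109) = -1 → non-residue.
(39/109) = -1 → non-residue.
(79/109) = -1 → non-residue.
Total quadratic residues among the 3: 0.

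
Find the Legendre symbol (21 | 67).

1

Euler's criterion: (21/67) ≡ 21^33 (mod 67).
21^2 ≡ 39 (mod 67)
21^4 ≡ 47 (mod 67)
21^8 ≡ 65 (mod 67)
21^16 ≡ 4 (mod 67)
21^32 ≡ 16 (mod 67)
21^33 = 21^(32+1) ≡ 1 (mod 67).
Result is 1, so (21/67) = 1.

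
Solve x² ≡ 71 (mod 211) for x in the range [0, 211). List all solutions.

55, 156

Since 211 ≡ 3 (mod 4), a square root of 71 is 71^((211+1)/4) = 71^53 mod 211.
Repeated squaring: 71^2≡188, 71^4≡107, 71^8≡55, 71^16≡71, 71^32≡188 (mod 211).
71^53 = 71^(32+16+4+1) ≡ 55 (mod 211).
Check: 55² = 3025 ≡ 71 (mod 211). The two roots are 55 and 156.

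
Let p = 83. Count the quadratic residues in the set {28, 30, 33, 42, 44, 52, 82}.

4

(28/83) = +1 → QR.
(30/83) = +1 → QR.
(33/83) = +1 → QR.
(42/83) = -1 → non-residue.
(44/83) = +1 → QR.
(52/83) = -1 → non-residue.
(82/83) = -1 → non-residue.
Total quadratic residues among the 7: 4.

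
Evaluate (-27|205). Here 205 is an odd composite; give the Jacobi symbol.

1

First reduce: -27 ≡ 178 (mod 205).
Pull out 2: since 205 ≡ 5 (mod 8), (2/205) = -1.
Reciprocity: 89 ≡ 1 and 205 ≡ 1 (mod 4), so (89/205) = +(205/89).
Reduce top mod 89: now compute (27/89).
Reciprocity: 27 ≡ 3 and 89 ≡ 1 (mod 4), so (27/89) = +(89/27).
Reduce top mod 27: now compute (8/27).
Pull out 2^3: since 27 ≡ 3 (mod 8), (2/27) = -1, so (2/27)^3 = -1.
Reached (1/27) = 1. Collecting the sign flips along the way, the symbol is +1.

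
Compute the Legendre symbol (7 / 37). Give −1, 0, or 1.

1

Euler's criterion: (7/37) ≡ 7^18 (mod 37).
7^2 ≡ 12 (mod 37)
7^4 ≡ 33 (mod 37)
7^8 ≡ 16 (mod 37)
7^16 ≡ 34 (mod 37)
7^18 = 7^(16+2) ≡ 1 (mod 37).
Result is 1, so (7/37) = 1.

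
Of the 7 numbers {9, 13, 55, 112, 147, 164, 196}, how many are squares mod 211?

4

(9/211) = +1 → QR.
(13/211) = +1 → QR.
(55/211) = +1 → QR.
(112/211) = -1 → non-residue.
(147/211) = -1 → non-residue.
(164/211) = -1 → non-residue.
(196/211) = +1 → QR.
Total quadratic residues among the 7: 4.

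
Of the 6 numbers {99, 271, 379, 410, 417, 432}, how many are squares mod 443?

4

(99/443) = -1 → non-residue.
(271/443) = +1 → QR.
(379/443) = -1 → non-residue.
(410/443) = +1 → QR.
(417/443) = +1 → QR.
(432/443) = +1 → QR.
Total quadratic residues among the 6: 4.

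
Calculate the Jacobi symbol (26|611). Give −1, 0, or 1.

Pull out 2: since 611 ≡ 3 (mod 8), (2/611) = -1.
Reciprocity: 13 ≡ 1 and 611 ≡ 3 (mod 4), so (13/611) = +(611/13).
Reduce top mod 13: now compute (0/13).
Top reduces to 0: gcd > 1, so the symbol is 0.

0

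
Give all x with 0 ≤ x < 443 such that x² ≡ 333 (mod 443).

136, 307

Since 443 ≡ 3 (mod 4), a square root of 333 is 333^((443+1)/4) = 333^111 mod 443.
Repeated squaring: 333^2≡139, 333^4≡272, 333^8≡3, 333^16≡9, 333^32≡81, 333^64≡359 (mod 443).
333^111 = 333^(64+32+8+4+2+1) ≡ 307 (mod 443).
Check: 307² = 94249 ≡ 333 (mod 443). The two roots are 136 and 307.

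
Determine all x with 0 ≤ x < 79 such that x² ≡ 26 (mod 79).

Since 79 ≡ 3 (mod 4), a square root of 26 is 26^((79+1)/4) = 26^20 mod 79.
Repeated squaring: 26^2≡44, 26^4≡40, 26^8≡20, 26^16≡5 (mod 79).
26^20 = 26^(16+4) ≡ 42 (mod 79).
Check: 42² = 1764 ≡ 26 (mod 79). The two roots are 37 and 42.

37, 42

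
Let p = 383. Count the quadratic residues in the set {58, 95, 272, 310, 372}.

3

(58/383) = +1 → QR.
(95/383) = -1 → non-residue.
(272/383) = +1 → QR.
(310/383) = -1 → non-residue.
(372/383) = +1 → QR.
Total quadratic residues among the 5: 3.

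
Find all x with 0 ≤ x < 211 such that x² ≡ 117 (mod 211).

31, 180

Since 211 ≡ 3 (mod 4), a square root of 117 is 117^((211+1)/4) = 117^53 mod 211.
Repeated squaring: 117^2≡185, 117^4≡43, 117^8≡161, 117^16≡179, 117^32≡180 (mod 211).
117^53 = 117^(32+16+4+1) ≡ 180 (mod 211).
Check: 180² = 32400 ≡ 117 (mod 211). The two roots are 31 and 180.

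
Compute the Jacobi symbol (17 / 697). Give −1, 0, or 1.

0

Reciprocity: 17 ≡ 1 and 697 ≡ 1 (mod 4), so (17/697) = +(697/17).
Reduce top mod 17: now compute (0/17).
Top reduces to 0: gcd > 1, so the symbol is 0.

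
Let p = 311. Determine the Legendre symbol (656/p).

-1

First reduce: 656 ≡ 34 (mod 311).
Pull out 2: since 311 ≡ 7 (mod 8), (2/311) = +1.
Reciprocity: 17 ≡ 1 and 311 ≡ 3 (mod 4), so (17/311) = +(311/17).
Reduce top mod 17: now compute (5/17).
Reciprocity: 5 ≡ 1 and 17 ≡ 1 (mod 4), so (5/17) = +(17/5).
Reduce top mod 5: now compute (2/5).
Pull out 2: since 5 ≡ 5 (mod 8), (2/5) = -1.
Reached (1/5) = 1. Collecting the sign flips along the way, the symbol is -1.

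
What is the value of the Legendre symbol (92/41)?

1

First reduce: 92 ≡ 10 (mod 41).
Pull out 2: since 41 ≡ 1 (mod 8), (2/41) = +1.
Reciprocity: 5 ≡ 1 and 41 ≡ 1 (mod 4), so (5/41) = +(41/5).
Reduce top mod 5: now compute (1/5).
Reached (1/5) = 1. Collecting the sign flips along the way, the symbol is +1.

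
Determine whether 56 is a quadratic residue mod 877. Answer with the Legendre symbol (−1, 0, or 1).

Pull out 2^3: since 877 ≡ 5 (mod 8), (2/877) = -1, so (2/877)^3 = -1.
Reciprocity: 7 ≡ 3 and 877 ≡ 1 (mod 4), so (7/877) = +(877/7).
Reduce top mod 7: now compute (2/7).
Pull out 2: since 7 ≡ 7 (mod 8), (2/7) = +1.
Reached (1/7) = 1. Collecting the sign flips along the way, the symbol is -1.

-1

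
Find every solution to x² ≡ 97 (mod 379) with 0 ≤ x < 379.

188, 191

Since 379 ≡ 3 (mod 4), a square root of 97 is 97^((379+1)/4) = 97^95 mod 379.
Repeated squaring: 97^2≡313, 97^4≡187, 97^8≡101, 97^16≡347, 97^32≡266, 97^64≡262 (mod 379).
97^95 = 97^(64+16+8+4+2+1) ≡ 191 (mod 379).
Check: 191² = 36481 ≡ 97 (mod 379). The two roots are 188 and 191.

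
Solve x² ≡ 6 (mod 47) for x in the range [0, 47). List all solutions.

10, 37

Since 47 ≡ 3 (mod 4), a square root of 6 is 6^((47+1)/4) = 6^12 mod 47.
Repeated squaring: 6^2≡36, 6^4≡27, 6^8≡24 (mod 47).
6^12 = 6^(8+4) ≡ 37 (mod 47).
Check: 37² = 1369 ≡ 6 (mod 47). The two roots are 10 and 37.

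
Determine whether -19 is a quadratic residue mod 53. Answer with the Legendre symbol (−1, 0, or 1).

Euler's criterion: (-19/53) ≡ 34^26 (mod 53).
34^2 ≡ 43 (mod 53)
34^4 ≡ 47 (mod 53)
34^8 ≡ 36 (mod 53)
34^16 ≡ 24 (mod 53)
34^26 = 34^(16+8+2) ≡ 52 (mod 53).
Result is 52 ≡ −1, so (-19/53) = −1.

-1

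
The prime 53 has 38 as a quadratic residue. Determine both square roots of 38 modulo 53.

12, 41

53 ≡ 1 (mod 4), so we find a root by search.
Trying successive values, 12² = 144 ≡ 38 (mod 53). The other root is 53 − 12 = 41.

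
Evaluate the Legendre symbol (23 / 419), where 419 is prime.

1

Reciprocity: 23 ≡ 3 and 419 ≡ 3 (mod 4), so (23/419) = −(419/23).
Reduce top mod 23: now compute (5/23).
Reciprocity: 5 ≡ 1 and 23 ≡ 3 (mod 4), so (5/23) = +(23/5).
Reduce top mod 5: now compute (3/5).
Reciprocity: 3 ≡ 3 and 5 ≡ 1 (mod 4), so (3/5) = +(5/3).
Reduce top mod 3: now compute (2/3).
Pull out 2: since 3 ≡ 3 (mod 8), (2/3) = -1.
Reached (1/3) = 1. Collecting the sign flips along the way, the symbol is +1.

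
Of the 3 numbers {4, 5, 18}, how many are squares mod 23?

2

(4/23) = +1 → QR.
(5/23) = -1 → non-residue.
(18/23) = +1 → QR.
Total quadratic residues among the 3: 2.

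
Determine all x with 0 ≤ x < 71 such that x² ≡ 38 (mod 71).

31, 40

Since 71 ≡ 3 (mod 4), a square root of 38 is 38^((71+1)/4) = 38^18 mod 71.
Repeated squaring: 38^2≡24, 38^4≡8, 38^8≡64, 38^16≡49 (mod 71).
38^18 = 38^(16+2) ≡ 40 (mod 71).
Check: 40² = 1600 ≡ 38 (mod 71). The two roots are 31 and 40.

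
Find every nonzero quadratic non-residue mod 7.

Square k = 1,…,3 (k and 7−k give the same square):
1²=1, 2²=4, 3²≡2 (mod 7).
The residues are {1, 2, 4}; the non-residues are the remaining 3 nonzero classes.

3, 5, 6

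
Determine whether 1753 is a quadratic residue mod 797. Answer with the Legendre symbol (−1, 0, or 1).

Euler's criterion: (1753/797) ≡ 159^398 (mod 797).
159^2 ≡ 574 (mod 797)
159^4 ≡ 315 (mod 797)
159^8 ≡ 397 (mod 797)
159^16 ≡ 600 (mod 797)
159^32 ≡ 553 (mod 797)
159^64 ≡ 558 (mod 797)
159^128 ≡ 534 (mod 797)
159^256 ≡ 627 (mod 797)
159^398 = 159^(256+128+8+4+2) ≡ 1 (mod 797).
Result is 1, so (1753/797) = 1.

1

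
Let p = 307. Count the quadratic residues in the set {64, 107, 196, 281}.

(64/307) = +1 → QR.
(107/307) = +1 → QR.
(196/307) = +1 → QR.
(281/307) = -1 → non-residue.
Total quadratic residues among the 4: 3.

3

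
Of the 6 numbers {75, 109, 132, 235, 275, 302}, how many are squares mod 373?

(75/373) = +1 → QR.
(109/373) = +1 → QR.
(132/373) = -1 → non-residue.
(235/373) = +1 → QR.
(275/373) = -1 → non-residue.
(302/373) = +1 → QR.
Total quadratic residues among the 6: 4.

4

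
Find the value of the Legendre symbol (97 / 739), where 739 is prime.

-1

Euler's criterion: (97/739) ≡ 97^369 (mod 739).
97^2 ≡ 541 (mod 739)
97^4 ≡ 37 (mod 739)
97^8 ≡ 630 (mod 739)
97^16 ≡ 57 (mod 739)
97^32 ≡ 293 (mod 739)
97^64 ≡ 125 (mod 739)
97^128 ≡ 106 (mod 739)
97^256 ≡ 151 (mod 739)
97^369 = 97^(256+64+32+16+1) ≡ 738 (mod 739).
Result is 738 ≡ −1, so (97/739) = −1.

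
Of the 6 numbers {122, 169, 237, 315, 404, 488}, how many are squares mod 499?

5

(122/499) = +1 → QR.
(169/499) = +1 → QR.
(237/499) = +1 → QR.
(315/499) = -1 → non-residue.
(404/499) = +1 → QR.
(488/499) = +1 → QR.
Total quadratic residues among the 6: 5.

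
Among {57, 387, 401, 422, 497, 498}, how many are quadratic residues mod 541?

4

(57/541) = +1 → QR.
(387/541) = +1 → QR.
(401/541) = +1 → QR.
(422/541) = -1 → non-residue.
(497/541) = -1 → non-residue.
(498/541) = +1 → QR.
Total quadratic residues among the 6: 4.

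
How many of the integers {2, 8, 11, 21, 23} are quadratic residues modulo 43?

3

(2/43) = -1 → non-residue.
(8/43) = -1 → non-residue.
(11/43) = +1 → QR.
(21/43) = +1 → QR.
(23/43) = +1 → QR.
Total quadratic residues among the 5: 3.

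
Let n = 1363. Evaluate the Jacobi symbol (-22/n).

1

First reduce: -22 ≡ 1341 (mod 1363).
Reciprocity: 1341 ≡ 1 and 1363 ≡ 3 (mod 4), so (1341/1363) = +(1363/1341).
Reduce top mod 1341: now compute (22/1341).
Pull out 2: since 1341 ≡ 5 (mod 8), (2/1341) = -1.
Reciprocity: 11 ≡ 3 and 1341 ≡ 1 (mod 4), so (11/1341) = +(1341/11).
Reduce top mod 11: now compute (10/11).
Pull out 2: since 11 ≡ 3 (mod 8), (2/11) = -1.
Reciprocity: 5 ≡ 1 and 11 ≡ 3 (mod 4), so (5/11) = +(11/5).
Reduce top mod 5: now compute (1/5).
Reached (1/5) = 1. Collecting the sign flips along the way, the symbol is +1.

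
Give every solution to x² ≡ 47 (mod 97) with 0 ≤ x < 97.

97 ≡ 1 (mod 4), so we find a root by search.
Trying successive values, 12² = 144 ≡ 47 (mod 97). The other root is 97 − 12 = 85.

12, 85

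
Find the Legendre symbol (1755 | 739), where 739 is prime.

1

Euler's criterion: (1755/739) ≡ 277^369 (mod 739).
277^2 ≡ 612 (mod 739)
277^4 ≡ 610 (mod 739)
277^8 ≡ 383 (mod 739)
277^16 ≡ 367 (mod 739)
277^32 ≡ 191 (mod 739)
277^64 ≡ 270 (mod 739)
277^128 ≡ 478 (mod 739)
277^256 ≡ 133 (mod 739)
277^369 = 277^(256+64+32+16+1) ≡ 1 (mod 739).
Result is 1, so (1755/739) = 1.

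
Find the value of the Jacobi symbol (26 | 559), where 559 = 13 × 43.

Pull out 2: since 559 ≡ 7 (mod 8), (2/559) = +1.
Reciprocity: 13 ≡ 1 and 559 ≡ 3 (mod 4), so (13/559) = +(559/13).
Reduce top mod 13: now compute (0/13).
Top reduces to 0: gcd > 1, so the symbol is 0.

0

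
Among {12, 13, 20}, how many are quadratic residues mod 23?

2

(12/23) = +1 → QR.
(13/23) = +1 → QR.
(20/23) = -1 → non-residue.
Total quadratic residues among the 3: 2.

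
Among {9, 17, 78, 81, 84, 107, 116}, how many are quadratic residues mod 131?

(9/131) = +1 → QR.
(17/131) = -1 → non-residue.
(78/131) = -1 → non-residue.
(81/131) = +1 → QR.
(84/131) = +1 → QR.
(107/131) = +1 → QR.
(116/131) = -1 → non-residue.
Total quadratic residues among the 7: 4.

4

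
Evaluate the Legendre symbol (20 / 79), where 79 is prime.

Pull out 2^2: since 79 ≡ 7 (mod 8), (2/79) = +1, so (2/79)^2 = +1.
Reciprocity: 5 ≡ 1 and 79 ≡ 3 (mod 4), so (5/79) = +(79/5).
Reduce top mod 5: now compute (4/5).
Pull out 2^2: since 5 ≡ 5 (mod 8), (2/5) = -1, so (2/5)^2 = +1.
Reached (1/5) = 1. Collecting the sign flips along the way, the symbol is +1.

1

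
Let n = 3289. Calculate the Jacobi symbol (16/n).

1

Pull out 2^4: since 3289 ≡ 1 (mod 8), (2/3289) = +1, so (2/3289)^4 = +1.
Reached (1/3289) = 1. Collecting the sign flips along the way, the symbol is +1.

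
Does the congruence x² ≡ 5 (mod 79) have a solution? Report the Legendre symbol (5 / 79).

Euler's criterion: (5/79) ≡ 5^39 (mod 79).
5^2 ≡ 25 (mod 79)
5^4 ≡ 72 (mod 79)
5^8 ≡ 49 (mod 79)
5^16 ≡ 31 (mod 79)
5^32 ≡ 13 (mod 79)
5^39 = 5^(32+4+2+1) ≡ 1 (mod 79).
Result is 1, so (5/79) = 1.

1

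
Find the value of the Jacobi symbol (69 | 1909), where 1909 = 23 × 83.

Reciprocity: 69 ≡ 1 and 1909 ≡ 1 (mod 4), so (69/1909) = +(1909/69).
Reduce top mod 69: now compute (46/69).
Pull out 2: since 69 ≡ 5 (mod 8), (2/69) = -1.
Reciprocity: 23 ≡ 3 and 69 ≡ 1 (mod 4), so (23/69) = +(69/23).
Reduce top mod 23: now compute (0/23).
Top reduces to 0: gcd > 1, so the symbol is 0.

0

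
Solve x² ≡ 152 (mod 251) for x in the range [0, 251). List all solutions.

Since 251 ≡ 3 (mod 4), a square root of 152 is 152^((251+1)/4) = 152^63 mod 251.
Repeated squaring: 152^2≡12, 152^4≡144, 152^8≡154, 152^16≡122, 152^32≡75 (mod 251).
152^63 = 152^(32+16+8+4+2+1) ≡ 217 (mod 251).
Check: 217² = 47089 ≡ 152 (mod 251). The two roots are 34 and 217.

34, 217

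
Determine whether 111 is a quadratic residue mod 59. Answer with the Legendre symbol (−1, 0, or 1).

Euler's criterion: (111/59) ≡ 52^29 (mod 59).
52^2 ≡ 49 (mod 59)
52^4 ≡ 41 (mod 59)
52^8 ≡ 29 (mod 59)
52^16 ≡ 15 (mod 59)
52^29 = 52^(16+8+4+1) ≡ 58 (mod 59).
Result is 58 ≡ −1, so (111/59) = −1.

-1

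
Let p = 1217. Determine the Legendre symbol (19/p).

1

Reciprocity: 19 ≡ 3 and 1217 ≡ 1 (mod 4), so (19/1217) = +(1217/19).
Reduce top mod 19: now compute (1/19).
Reached (1/19) = 1. Collecting the sign flips along the way, the symbol is +1.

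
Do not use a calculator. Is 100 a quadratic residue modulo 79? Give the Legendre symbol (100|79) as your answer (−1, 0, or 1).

1

Euler's criterion: (100/79) ≡ 21^39 (mod 79).
21^2 ≡ 46 (mod 79)
21^4 ≡ 62 (mod 79)
21^8 ≡ 52 (mod 79)
21^16 ≡ 18 (mod 79)
21^32 ≡ 8 (mod 79)
21^39 = 21^(32+4+2+1) ≡ 1 (mod 79).
Result is 1, so (100/79) = 1.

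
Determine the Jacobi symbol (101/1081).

Reciprocity: 101 ≡ 1 and 1081 ≡ 1 (mod 4), so (101/1081) = +(1081/101).
Reduce top mod 101: now compute (71/101).
Reciprocity: 71 ≡ 3 and 101 ≡ 1 (mod 4), so (71/101) = +(101/71).
Reduce top mod 71: now compute (30/71).
Pull out 2: since 71 ≡ 7 (mod 8), (2/71) = +1.
Reciprocity: 15 ≡ 3 and 71 ≡ 3 (mod 4), so (15/71) = −(71/15).
Reduce top mod 15: now compute (11/15).
Reciprocity: 11 ≡ 3 and 15 ≡ 3 (mod 4), so (11/15) = −(15/11).
Reduce top mod 11: now compute (4/11).
Pull out 2^2: since 11 ≡ 3 (mod 8), (2/11) = -1, so (2/11)^2 = +1.
Reached (1/11) = 1. Collecting the sign flips along the way, the symbol is +1.

1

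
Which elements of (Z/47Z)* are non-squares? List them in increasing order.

5, 10, 11, 13, 15, 19, 20, 22, 23, 26, 29, 30, 31, 33, 35, 38, 39, 40, 41, 43, 44, 45, 46

Square k = 1,…,23 (k and 47−k give the same square):
1²=1, 2²=4, 3²=9, 4²=16, 5²=25, 6²=36, 7²≡2, 8²≡17, 9²≡34, 10²≡6, 11²≡27, 12²≡3, 13²≡28, 14²≡8, 15²≡37, 16²≡21, 17²≡7, 18²≡42, 19²≡32, 20²≡24, 21²≡18, 22²≡14, 23²≡12 (mod 47).
The residues are {1, 2, 3, 4, 6, 7, 8, 9, 12, 14, 16, 17, 18, 21, 24, 25, 27, 28, 32, 34, 36, 37, 42}; the non-residues are the remaining 23 nonzero classes.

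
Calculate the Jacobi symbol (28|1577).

Pull out 2^2: since 1577 ≡ 1 (mod 8), (2/1577) = +1, so (2/1577)^2 = +1.
Reciprocity: 7 ≡ 3 and 1577 ≡ 1 (mod 4), so (7/1577) = +(1577/7).
Reduce top mod 7: now compute (2/7).
Pull out 2: since 7 ≡ 7 (mod 8), (2/7) = +1.
Reached (1/7) = 1. Collecting the sign flips along the way, the symbol is +1.

1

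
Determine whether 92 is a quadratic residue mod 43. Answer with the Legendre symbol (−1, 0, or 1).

First reduce: 92 ≡ 6 (mod 43).
Pull out 2: since 43 ≡ 3 (mod 8), (2/43) = -1.
Reciprocity: 3 ≡ 3 and 43 ≡ 3 (mod 4), so (3/43) = −(43/3).
Reduce top mod 3: now compute (1/3).
Reached (1/3) = 1. Collecting the sign flips along the way, the symbol is +1.

1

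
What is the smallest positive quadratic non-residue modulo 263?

5

(2/263) = +1, so 2 is a residue.
(3/263) = +1, so 3 is a residue.
(4/263) = +1, so 4 is a residue.
(5/263) = −1, so 5 is the smallest positive non-residue mod 263.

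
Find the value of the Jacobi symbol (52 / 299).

Pull out 2^2: since 299 ≡ 3 (mod 8), (2/299) = -1, so (2/299)^2 = +1.
Reciprocity: 13 ≡ 1 and 299 ≡ 3 (mod 4), so (13/299) = +(299/13).
Reduce top mod 13: now compute (0/13).
Top reduces to 0: gcd > 1, so the symbol is 0.

0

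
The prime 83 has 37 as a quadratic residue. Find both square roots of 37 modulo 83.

Since 83 ≡ 3 (mod 4), a square root of 37 is 37^((83+1)/4) = 37^21 mod 83.
Repeated squaring: 37^2≡41, 37^4≡21, 37^8≡26, 37^16≡12 (mod 83).
37^21 = 37^(16+4+1) ≡ 28 (mod 83).
Check: 28² = 784 ≡ 37 (mod 83). The two roots are 28 and 55.

28, 55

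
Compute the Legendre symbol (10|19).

-1

Euler's criterion: (10/19) ≡ 10^9 (mod 19).
10^2 ≡ 5 (mod 19)
10^4 ≡ 6 (mod 19)
10^8 ≡ 17 (mod 19)
10^9 = 10^(8+1) ≡ 18 (mod 19).
Result is 18 ≡ −1, so (10/19) = −1.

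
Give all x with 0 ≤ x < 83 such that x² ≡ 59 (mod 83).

15, 68

Since 83 ≡ 3 (mod 4), a square root of 59 is 59^((83+1)/4) = 59^21 mod 83.
Repeated squaring: 59^2≡78, 59^4≡25, 59^8≡44, 59^16≡27 (mod 83).
59^21 = 59^(16+4+1) ≡ 68 (mod 83).
Check: 68² = 4624 ≡ 59 (mod 83). The two roots are 15 and 68.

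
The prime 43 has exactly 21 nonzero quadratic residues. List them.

1 4 6 9 10 11 13 14 15 16 17 21 23 24 25 31 35 36 38 40 41

Square k = 1,…,21 (k and 43−k give the same square):
1²=1, 2²=4, 3²=9, 4²=16, 5²=25, 6²=36, 7²≡6, 8²≡21, 9²≡38, 10²≡14, 11²≡35, 12²≡15, 13²≡40, 14²≡24, 15²≡10, 16²≡41, 17²≡31, 18²≡23, 19²≡17, 20²≡13, 21²≡11 (mod 43).
So the quadratic residues mod 43 are {1, 4, 6, 9, 10, 11, 13, 14, 15, 16, 17, 21, 23, 24, 25, 31, 35, 36, 38, 40, 41}.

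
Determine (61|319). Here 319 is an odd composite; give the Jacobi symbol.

Reciprocity: 61 ≡ 1 and 319 ≡ 3 (mod 4), so (61/319) = +(319/61).
Reduce top mod 61: now compute (14/61).
Pull out 2: since 61 ≡ 5 (mod 8), (2/61) = -1.
Reciprocity: 7 ≡ 3 and 61 ≡ 1 (mod 4), so (7/61) = +(61/7).
Reduce top mod 7: now compute (5/7).
Reciprocity: 5 ≡ 1 and 7 ≡ 3 (mod 4), so (5/7) = +(7/5).
Reduce top mod 5: now compute (2/5).
Pull out 2: since 5 ≡ 5 (mod 8), (2/5) = -1.
Reached (1/5) = 1. Collecting the sign flips along the way, the symbol is +1.

1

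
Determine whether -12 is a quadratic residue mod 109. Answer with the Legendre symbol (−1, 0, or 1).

Euler's criterion: (-12/109) ≡ 97^54 (mod 109).
97^2 ≡ 35 (mod 109)
97^4 ≡ 26 (mod 109)
97^8 ≡ 22 (mod 109)
97^16 ≡ 48 (mod 109)
97^32 ≡ 15 (mod 109)
97^54 = 97^(32+16+4+2) ≡ 1 (mod 109).
Result is 1, so (-12/109) = 1.

1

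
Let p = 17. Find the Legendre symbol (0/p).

0

Top reduces to 0: gcd > 1, so the symbol is 0.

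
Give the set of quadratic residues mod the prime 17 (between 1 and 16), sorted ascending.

1, 2, 4, 8, 9, 13, 15, 16

Square k = 1,…,8 (k and 17−k give the same square):
1²=1, 2²=4, 3²=9, 4²=16, 5²≡8, 6²≡2, 7²≡15, 8²≡13 (mod 17).
So the quadratic residues mod 17 are {1, 2, 4, 8, 9, 13, 15, 16}.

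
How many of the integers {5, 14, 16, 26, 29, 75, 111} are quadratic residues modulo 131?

(5/131) = +1 → QR.
(14/131) = -1 → non-residue.
(16/131) = +1 → QR.
(26/131) = -1 → non-residue.
(29/131) = -1 → non-residue.
(75/131) = +1 → QR.
(111/131) = -1 → non-residue.
Total quadratic residues among the 7: 3.

3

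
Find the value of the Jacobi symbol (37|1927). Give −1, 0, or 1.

1

Reciprocity: 37 ≡ 1 and 1927 ≡ 3 (mod 4), so (37/1927) = +(1927/37).
Reduce top mod 37: now compute (3/37).
Reciprocity: 3 ≡ 3 and 37 ≡ 1 (mod 4), so (3/37) = +(37/3).
Reduce top mod 3: now compute (1/3).
Reached (1/3) = 1. Collecting the sign flips along the way, the symbol is +1.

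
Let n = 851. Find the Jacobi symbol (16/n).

1

Pull out 2^4: since 851 ≡ 3 (mod 8), (2/851) = -1, so (2/851)^4 = +1.
Reached (1/851) = 1. Collecting the sign flips along the way, the symbol is +1.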